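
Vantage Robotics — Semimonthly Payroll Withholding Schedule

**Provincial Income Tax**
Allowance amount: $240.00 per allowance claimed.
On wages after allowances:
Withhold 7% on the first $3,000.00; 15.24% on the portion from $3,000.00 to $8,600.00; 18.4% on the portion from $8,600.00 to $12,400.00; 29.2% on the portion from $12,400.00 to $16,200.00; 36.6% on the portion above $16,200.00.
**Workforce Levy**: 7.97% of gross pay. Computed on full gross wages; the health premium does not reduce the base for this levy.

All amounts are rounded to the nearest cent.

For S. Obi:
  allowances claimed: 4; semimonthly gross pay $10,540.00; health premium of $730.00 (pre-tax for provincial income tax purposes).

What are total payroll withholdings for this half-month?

$1,949.48

Provincial Income Tax: taxable = $10,540.00 − $730.00 − 4×$240.00 = $8,850.00
  $1,063.44 + 18.4% × ($8,850.00 − $8,600.00) = $1,063.44 + 18.4% × $250.00 = $1,109.44
Workforce Levy: 7.97% × $10,540.00 = $840.04
Total: $1,109.44 + $840.04 = $1,949.48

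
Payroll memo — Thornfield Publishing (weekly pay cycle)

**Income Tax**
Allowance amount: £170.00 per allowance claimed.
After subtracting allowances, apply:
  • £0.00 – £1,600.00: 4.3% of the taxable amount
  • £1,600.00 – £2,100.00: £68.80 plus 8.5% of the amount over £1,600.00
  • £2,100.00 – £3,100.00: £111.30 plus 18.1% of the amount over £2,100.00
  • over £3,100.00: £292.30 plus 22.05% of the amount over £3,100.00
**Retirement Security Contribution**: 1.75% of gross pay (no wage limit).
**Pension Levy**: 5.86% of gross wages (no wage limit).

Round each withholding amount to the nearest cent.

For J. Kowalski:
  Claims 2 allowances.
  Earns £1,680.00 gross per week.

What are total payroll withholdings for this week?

Income Tax: taxable = £1,680.00 − 2×£170.00 = £1,340.00
  4.3% × £1,340.00 = £57.62
Retirement Security Contribution: 1.75% × £1,680.00 = £29.40
Pension Levy: 5.86% × £1,680.00 = £98.45
Total: £57.62 + £29.40 + £98.45 = £185.47

£185.47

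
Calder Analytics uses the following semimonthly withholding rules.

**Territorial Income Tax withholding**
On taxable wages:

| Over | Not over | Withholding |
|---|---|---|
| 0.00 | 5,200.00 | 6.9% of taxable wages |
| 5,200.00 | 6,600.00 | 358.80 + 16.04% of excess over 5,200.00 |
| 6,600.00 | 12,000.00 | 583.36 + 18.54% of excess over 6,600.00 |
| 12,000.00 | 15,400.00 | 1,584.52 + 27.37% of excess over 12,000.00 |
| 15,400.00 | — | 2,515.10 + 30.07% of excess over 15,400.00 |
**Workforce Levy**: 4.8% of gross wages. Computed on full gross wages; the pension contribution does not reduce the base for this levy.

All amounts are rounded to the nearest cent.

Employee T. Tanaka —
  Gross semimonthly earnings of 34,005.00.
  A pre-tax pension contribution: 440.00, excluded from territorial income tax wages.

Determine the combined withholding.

Territorial Income Tax: taxable = 34,005.00 − 440.00 = 33,565.00
  2,515.10 + 30.07% × (33,565.00 − 15,400.00) = 2,515.10 + 30.07% × 18,165.00 = 7,977.32
Workforce Levy: 4.8% × 34,005.00 = 1,632.24
Total: 7,977.32 + 1,632.24 = 9,609.56

9,609.56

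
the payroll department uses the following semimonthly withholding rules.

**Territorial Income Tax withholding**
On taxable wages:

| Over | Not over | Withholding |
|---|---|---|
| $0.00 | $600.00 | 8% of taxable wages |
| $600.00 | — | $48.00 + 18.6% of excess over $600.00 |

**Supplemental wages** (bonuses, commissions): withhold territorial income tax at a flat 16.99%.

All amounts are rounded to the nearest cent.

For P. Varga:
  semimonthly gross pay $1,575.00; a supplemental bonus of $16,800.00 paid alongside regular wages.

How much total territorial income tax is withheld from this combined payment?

Territorial Income Tax: taxable = $1,575.00
  $48.00 + 18.6% × ($1,575.00 − $600.00) = $48.00 + 18.6% × $975.00 = $229.35
Supplemental (16.99% flat on bonus): 16.99% × $16,800.00 = $2,854.32
Total territorial income tax: $229.35 + $2,854.32 = $3,083.67

$3,083.67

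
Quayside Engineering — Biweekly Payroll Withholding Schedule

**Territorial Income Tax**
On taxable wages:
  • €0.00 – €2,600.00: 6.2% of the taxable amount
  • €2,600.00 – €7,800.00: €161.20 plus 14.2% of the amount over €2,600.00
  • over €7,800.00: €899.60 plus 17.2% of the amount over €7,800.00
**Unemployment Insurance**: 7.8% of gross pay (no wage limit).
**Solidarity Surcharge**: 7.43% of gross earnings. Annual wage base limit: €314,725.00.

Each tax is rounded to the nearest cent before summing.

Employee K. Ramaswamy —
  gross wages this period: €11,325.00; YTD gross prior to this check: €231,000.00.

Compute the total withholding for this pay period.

Territorial Income Tax: taxable = €11,325.00
  €899.60 + 17.2% × (€11,325.00 − €7,800.00) = €899.60 + 17.2% × €3,525.00 = €1,505.90
Unemployment Insurance: 7.8% × €11,325.00 = €883.35
Solidarity Surcharge: 7.43% × €11,325.00 = €841.45
Total: €1,505.90 + €883.35 + €841.45 = €3,230.70

€3,230.70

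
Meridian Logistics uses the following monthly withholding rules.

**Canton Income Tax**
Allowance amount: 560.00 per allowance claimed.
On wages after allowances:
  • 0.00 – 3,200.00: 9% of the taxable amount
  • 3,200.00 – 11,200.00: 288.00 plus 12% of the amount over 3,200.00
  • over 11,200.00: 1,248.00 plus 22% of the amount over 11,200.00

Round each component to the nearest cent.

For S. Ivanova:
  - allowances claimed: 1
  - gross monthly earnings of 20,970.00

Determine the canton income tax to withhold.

Canton Income Tax: taxable = 20,970.00 − 1×560.00 = 20,410.00
  1,248.00 + 22% × (20,410.00 − 11,200.00) = 1,248.00 + 22% × 9,210.00 = 3,274.20

3,274.20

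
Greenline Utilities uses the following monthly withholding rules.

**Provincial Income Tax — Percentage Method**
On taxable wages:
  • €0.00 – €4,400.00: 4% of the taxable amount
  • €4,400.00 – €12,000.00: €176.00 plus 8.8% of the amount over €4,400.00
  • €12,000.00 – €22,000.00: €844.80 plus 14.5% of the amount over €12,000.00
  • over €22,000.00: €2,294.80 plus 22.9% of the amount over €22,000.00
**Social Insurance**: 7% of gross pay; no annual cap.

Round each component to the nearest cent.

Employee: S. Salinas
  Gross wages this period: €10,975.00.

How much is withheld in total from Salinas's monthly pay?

Provincial Income Tax: taxable = €10,975.00
  €176.00 + 8.8% × (€10,975.00 − €4,400.00) = €176.00 + 8.8% × €6,575.00 = €754.60
Social Insurance: 7% × €10,975.00 = €768.25
Total: €754.60 + €768.25 = €1,522.85

€1,522.85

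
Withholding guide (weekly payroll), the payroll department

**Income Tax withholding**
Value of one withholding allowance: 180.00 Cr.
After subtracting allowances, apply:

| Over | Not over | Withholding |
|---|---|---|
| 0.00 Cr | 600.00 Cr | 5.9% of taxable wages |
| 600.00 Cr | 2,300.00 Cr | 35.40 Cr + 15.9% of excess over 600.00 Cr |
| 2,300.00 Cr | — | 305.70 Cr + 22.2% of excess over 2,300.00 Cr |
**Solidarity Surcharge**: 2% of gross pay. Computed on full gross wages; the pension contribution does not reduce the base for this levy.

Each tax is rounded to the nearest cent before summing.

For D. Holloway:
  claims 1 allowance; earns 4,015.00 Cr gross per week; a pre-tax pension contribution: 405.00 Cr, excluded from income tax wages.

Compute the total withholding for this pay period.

Income Tax: taxable = 4,015.00 Cr − 405.00 Cr − 1×180.00 Cr = 3,430.00 Cr
  305.70 Cr + 22.2% × (3,430.00 Cr − 2,300.00 Cr) = 305.70 Cr + 22.2% × 1,130.00 Cr = 556.56 Cr
Solidarity Surcharge: 2% × 4,015.00 Cr = 80.30 Cr
Total: 556.56 Cr + 80.30 Cr = 636.86 Cr

636.86 Cr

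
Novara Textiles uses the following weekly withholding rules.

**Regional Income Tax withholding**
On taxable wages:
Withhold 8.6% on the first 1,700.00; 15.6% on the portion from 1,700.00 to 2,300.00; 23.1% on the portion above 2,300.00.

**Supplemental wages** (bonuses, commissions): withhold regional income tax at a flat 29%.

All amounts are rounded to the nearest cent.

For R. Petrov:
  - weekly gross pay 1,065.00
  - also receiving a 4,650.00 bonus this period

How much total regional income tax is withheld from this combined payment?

Regional Income Tax: taxable = 1,065.00
  8.6% × 1,065.00 = 91.59
Supplemental (29% flat on bonus): 29% × 4,650.00 = 1,348.50
Total regional income tax: 91.59 + 1,348.50 = 1,440.09

1,440.09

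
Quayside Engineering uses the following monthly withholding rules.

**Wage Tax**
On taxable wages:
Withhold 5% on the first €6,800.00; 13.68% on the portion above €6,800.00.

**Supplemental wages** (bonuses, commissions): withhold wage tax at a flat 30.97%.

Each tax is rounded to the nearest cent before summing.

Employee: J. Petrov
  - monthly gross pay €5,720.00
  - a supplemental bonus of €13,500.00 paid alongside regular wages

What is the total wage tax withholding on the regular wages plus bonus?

€4,466.95

Wage Tax: taxable = €5,720.00
  5% × €5,720.00 = €286.00
Supplemental (30.97% flat on bonus): 30.97% × €13,500.00 = €4,180.95
Total wage tax: €286.00 + €4,180.95 = €4,466.95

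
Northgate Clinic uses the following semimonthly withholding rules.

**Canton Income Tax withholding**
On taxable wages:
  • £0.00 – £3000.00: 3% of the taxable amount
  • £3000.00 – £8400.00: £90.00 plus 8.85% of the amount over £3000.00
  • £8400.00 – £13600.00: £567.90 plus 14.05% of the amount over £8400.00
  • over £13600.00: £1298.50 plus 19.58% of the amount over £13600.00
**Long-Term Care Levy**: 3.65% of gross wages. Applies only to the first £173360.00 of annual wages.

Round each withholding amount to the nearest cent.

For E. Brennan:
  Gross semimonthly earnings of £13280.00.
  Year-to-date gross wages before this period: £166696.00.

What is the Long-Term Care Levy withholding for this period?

£243.24

Long-Term Care Levy: cap £173360.00 − YTD £166696.00 = £6664.00 subject; 3.65% × £6664.00 = £243.24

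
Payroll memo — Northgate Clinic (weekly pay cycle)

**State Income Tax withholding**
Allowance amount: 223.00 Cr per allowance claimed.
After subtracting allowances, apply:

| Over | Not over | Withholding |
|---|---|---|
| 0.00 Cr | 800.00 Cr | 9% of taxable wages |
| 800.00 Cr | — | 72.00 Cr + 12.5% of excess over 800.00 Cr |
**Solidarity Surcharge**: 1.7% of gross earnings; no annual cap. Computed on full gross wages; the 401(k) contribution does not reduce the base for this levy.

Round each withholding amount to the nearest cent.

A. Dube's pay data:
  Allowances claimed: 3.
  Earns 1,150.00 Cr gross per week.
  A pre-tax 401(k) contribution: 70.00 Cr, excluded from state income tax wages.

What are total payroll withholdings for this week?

56.54 Cr

State Income Tax: taxable = 1,150.00 Cr − 70.00 Cr − 3×223.00 Cr = 411.00 Cr
  9% × 411.00 Cr = 36.99 Cr
Solidarity Surcharge: 1.7% × 1,150.00 Cr = 19.55 Cr
Total: 36.99 Cr + 19.55 Cr = 56.54 Cr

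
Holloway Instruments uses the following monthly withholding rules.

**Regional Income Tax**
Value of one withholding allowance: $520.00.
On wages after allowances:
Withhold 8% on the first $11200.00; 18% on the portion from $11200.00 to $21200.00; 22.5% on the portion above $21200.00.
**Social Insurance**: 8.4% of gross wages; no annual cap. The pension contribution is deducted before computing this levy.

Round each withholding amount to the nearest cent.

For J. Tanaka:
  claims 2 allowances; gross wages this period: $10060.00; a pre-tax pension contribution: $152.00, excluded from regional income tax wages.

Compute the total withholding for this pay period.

$1541.71

Regional Income Tax: taxable = $10060.00 − $152.00 − 2×$520.00 = $8868.00
  8% × $8868.00 = $709.44
Social Insurance: 8.4% × $9908.00 = $832.27
Total: $709.44 + $832.27 = $1541.71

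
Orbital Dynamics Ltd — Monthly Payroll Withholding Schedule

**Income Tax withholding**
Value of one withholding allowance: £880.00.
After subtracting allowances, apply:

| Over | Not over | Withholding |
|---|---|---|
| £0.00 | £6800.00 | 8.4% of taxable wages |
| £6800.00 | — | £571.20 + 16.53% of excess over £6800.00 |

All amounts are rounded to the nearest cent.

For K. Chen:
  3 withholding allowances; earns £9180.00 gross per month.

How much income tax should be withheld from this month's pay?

Income Tax: taxable = £9180.00 − 3×£880.00 = £6540.00
  8.4% × £6540.00 = £549.36

£549.36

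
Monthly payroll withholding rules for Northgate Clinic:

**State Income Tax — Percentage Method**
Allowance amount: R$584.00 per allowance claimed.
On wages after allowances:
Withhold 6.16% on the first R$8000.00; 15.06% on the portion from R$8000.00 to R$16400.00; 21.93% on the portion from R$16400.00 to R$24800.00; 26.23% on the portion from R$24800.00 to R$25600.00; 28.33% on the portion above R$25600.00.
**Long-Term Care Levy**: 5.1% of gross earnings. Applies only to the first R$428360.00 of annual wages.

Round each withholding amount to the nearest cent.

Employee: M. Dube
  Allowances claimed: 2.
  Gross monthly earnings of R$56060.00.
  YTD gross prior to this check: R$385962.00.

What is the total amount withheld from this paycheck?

State Income Tax: taxable = R$56060.00 − 2×R$584.00 = R$54892.00
  R$3809.80 + 28.33% × (R$54892.00 − R$25600.00) = R$3809.80 + 28.33% × R$29292.00 = R$12108.22
Long-Term Care Levy: cap R$428360.00 − YTD R$385962.00 = R$42398.00 subject; 5.1% × R$42398.00 = R$2162.30
Total: R$12108.22 + R$2162.30 = R$14270.52

R$14270.52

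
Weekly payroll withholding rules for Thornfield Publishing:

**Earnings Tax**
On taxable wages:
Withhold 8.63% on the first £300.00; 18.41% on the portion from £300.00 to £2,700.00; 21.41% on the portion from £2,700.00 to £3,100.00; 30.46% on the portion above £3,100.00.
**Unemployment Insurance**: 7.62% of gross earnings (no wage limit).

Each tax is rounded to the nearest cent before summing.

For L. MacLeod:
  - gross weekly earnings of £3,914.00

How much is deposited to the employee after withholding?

£2,814.44

Earnings Tax: taxable = £3,914.00
  £553.37 + 30.46% × (£3,914.00 − £3,100.00) = £553.37 + 30.46% × £814.00 = £801.31
Unemployment Insurance: 7.62% × £3,914.00 = £298.25
Total withheld: £801.31 + £298.25 = £1,099.56
Net pay: £3,914.00 − £1,099.56 = £2,814.44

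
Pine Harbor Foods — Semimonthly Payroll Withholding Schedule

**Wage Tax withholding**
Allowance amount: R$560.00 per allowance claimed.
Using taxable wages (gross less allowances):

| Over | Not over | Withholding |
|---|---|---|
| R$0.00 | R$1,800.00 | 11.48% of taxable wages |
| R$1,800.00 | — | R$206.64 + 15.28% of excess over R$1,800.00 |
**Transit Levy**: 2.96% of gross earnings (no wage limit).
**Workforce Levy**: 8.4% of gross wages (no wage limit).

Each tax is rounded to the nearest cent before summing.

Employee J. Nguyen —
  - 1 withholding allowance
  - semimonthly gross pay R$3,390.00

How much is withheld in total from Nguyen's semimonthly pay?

Wage Tax: taxable = R$3,390.00 − 1×R$560.00 = R$2,830.00
  R$206.64 + 15.28% × (R$2,830.00 − R$1,800.00) = R$206.64 + 15.28% × R$1,030.00 = R$364.02
Transit Levy: 2.96% × R$3,390.00 = R$100.34
Workforce Levy: 8.4% × R$3,390.00 = R$284.76
Total: R$364.02 + R$100.34 + R$284.76 = R$749.12

R$749.12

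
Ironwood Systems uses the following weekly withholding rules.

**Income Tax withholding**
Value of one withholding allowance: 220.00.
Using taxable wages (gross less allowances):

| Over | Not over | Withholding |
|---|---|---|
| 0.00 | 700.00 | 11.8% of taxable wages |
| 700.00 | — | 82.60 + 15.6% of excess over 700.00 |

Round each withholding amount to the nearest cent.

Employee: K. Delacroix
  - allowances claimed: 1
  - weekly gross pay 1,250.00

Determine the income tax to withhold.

Income Tax: taxable = 1,250.00 − 1×220.00 = 1,030.00
  82.60 + 15.6% × (1,030.00 − 700.00) = 82.60 + 15.6% × 330.00 = 134.08

134.08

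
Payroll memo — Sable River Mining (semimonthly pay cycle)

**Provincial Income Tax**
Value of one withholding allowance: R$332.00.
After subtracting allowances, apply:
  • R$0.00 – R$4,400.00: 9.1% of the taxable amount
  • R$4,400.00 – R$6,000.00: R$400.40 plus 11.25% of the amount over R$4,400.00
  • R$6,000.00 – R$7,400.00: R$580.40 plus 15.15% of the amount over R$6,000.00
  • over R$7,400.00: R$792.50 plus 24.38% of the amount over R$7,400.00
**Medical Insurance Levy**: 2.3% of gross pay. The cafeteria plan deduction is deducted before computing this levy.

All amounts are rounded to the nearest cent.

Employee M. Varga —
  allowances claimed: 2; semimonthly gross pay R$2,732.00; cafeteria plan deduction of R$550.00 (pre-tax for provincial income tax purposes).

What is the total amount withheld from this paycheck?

Provincial Income Tax: taxable = R$2,732.00 − R$550.00 − 2×R$332.00 = R$1,518.00
  9.1% × R$1,518.00 = R$138.14
Medical Insurance Levy: 2.3% × R$2,182.00 = R$50.19
Total: R$138.14 + R$50.19 = R$188.33

R$188.33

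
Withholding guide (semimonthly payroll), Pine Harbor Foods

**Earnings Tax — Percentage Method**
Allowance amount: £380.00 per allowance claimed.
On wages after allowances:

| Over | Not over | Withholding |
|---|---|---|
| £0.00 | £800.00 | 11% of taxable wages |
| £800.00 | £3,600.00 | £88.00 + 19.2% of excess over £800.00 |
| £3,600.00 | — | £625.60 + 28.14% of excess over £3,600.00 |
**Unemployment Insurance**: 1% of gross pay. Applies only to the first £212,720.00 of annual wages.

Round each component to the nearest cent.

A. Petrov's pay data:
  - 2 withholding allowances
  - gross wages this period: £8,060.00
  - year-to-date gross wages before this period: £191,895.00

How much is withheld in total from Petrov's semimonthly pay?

Earnings Tax: taxable = £8,060.00 − 2×£380.00 = £7,300.00
  £625.60 + 28.14% × (£7,300.00 − £3,600.00) = £625.60 + 28.14% × £3,700.00 = £1,666.78
Unemployment Insurance: 1% × £8,060.00 = £80.60
Total: £1,666.78 + £80.60 = £1,747.38

£1,747.38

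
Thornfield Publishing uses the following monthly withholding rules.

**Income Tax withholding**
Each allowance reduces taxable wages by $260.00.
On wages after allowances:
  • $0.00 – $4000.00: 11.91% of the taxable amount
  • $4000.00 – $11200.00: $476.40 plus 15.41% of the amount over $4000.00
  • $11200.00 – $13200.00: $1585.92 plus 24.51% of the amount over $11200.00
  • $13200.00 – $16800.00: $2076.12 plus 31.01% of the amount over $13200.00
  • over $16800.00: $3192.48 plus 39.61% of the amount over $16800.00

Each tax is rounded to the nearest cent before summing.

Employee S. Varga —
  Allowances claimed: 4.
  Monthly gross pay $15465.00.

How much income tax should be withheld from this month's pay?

Income Tax: taxable = $15465.00 − 4×$260.00 = $14425.00
  $2076.12 + 31.01% × ($14425.00 − $13200.00) = $2076.12 + 31.01% × $1225.00 = $2455.99

$2455.99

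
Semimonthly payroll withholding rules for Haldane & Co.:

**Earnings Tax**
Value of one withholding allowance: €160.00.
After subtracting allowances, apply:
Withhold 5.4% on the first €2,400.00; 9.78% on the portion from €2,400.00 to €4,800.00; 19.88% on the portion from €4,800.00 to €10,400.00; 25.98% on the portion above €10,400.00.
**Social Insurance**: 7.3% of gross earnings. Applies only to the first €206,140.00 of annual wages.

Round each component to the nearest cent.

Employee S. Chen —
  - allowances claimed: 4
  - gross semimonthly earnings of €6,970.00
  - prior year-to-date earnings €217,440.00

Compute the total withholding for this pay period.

Earnings Tax: taxable = €6,970.00 − 4×€160.00 = €6,330.00
  €364.32 + 19.88% × (€6,330.00 − €4,800.00) = €364.32 + 19.88% × €1,530.00 = €668.48
Social Insurance: YTD €217,440.00 ≥ cap €206,140.00 → €0.00
Total: €668.48 + €0.00 = €668.48

€668.48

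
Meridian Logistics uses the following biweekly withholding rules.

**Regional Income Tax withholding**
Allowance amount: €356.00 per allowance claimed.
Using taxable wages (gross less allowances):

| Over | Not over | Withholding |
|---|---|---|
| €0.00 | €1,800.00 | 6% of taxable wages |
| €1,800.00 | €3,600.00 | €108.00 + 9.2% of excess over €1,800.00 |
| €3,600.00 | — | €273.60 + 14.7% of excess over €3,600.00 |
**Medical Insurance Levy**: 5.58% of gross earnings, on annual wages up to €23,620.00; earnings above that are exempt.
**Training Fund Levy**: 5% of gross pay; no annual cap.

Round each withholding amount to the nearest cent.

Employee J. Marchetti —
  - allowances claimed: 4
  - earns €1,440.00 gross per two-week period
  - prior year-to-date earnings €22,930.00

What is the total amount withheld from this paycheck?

€111.46

Regional Income Tax: taxable = €1,440.00 − 4×€356.00 = €16.00
  6% × €16.00 = €0.96
Medical Insurance Levy: cap €23,620.00 − YTD €22,930.00 = €690.00 subject; 5.58% × €690.00 = €38.50
Training Fund Levy: 5% × €1,440.00 = €72.00
Total: €0.96 + €38.50 + €72.00 = €111.46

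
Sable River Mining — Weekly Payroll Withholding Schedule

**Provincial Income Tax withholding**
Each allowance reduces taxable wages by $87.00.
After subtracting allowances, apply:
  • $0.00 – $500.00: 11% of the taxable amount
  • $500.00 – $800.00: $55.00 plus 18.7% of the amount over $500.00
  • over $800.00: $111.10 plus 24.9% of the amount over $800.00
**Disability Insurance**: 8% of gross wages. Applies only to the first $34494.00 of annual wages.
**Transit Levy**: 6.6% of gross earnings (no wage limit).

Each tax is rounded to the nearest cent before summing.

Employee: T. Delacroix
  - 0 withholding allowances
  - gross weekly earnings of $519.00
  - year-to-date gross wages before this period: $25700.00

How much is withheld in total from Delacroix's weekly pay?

Provincial Income Tax: taxable = $519.00
  $55.00 + 18.7% × ($519.00 − $500.00) = $55.00 + 18.7% × $19.00 = $58.55
Disability Insurance: 8% × $519.00 = $41.52
Transit Levy: 6.6% × $519.00 = $34.25
Total: $58.55 + $41.52 + $34.25 = $134.32

$134.32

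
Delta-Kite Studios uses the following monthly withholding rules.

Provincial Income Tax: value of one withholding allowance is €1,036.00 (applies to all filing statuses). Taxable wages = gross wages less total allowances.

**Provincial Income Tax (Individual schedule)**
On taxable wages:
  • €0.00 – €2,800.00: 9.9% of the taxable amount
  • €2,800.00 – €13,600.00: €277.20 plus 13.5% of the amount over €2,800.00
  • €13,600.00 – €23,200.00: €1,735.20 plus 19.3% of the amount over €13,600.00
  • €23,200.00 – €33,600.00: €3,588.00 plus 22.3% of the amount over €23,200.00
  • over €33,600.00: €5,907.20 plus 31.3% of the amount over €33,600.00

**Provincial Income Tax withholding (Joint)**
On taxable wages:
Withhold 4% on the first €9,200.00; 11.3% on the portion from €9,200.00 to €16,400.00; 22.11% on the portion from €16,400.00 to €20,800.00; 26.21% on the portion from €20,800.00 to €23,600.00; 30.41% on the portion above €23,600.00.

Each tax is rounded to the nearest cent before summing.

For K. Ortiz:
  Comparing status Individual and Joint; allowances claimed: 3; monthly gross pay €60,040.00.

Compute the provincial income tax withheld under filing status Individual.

Provincial Income Tax (Individual): taxable = €60,040.00 − 3×€1,036.00 = €56,932.00
  €5,907.20 + 31.3% × (€56,932.00 − €33,600.00) = €5,907.20 + 31.3% × €23,332.00 = €13,210.12

€13,210.12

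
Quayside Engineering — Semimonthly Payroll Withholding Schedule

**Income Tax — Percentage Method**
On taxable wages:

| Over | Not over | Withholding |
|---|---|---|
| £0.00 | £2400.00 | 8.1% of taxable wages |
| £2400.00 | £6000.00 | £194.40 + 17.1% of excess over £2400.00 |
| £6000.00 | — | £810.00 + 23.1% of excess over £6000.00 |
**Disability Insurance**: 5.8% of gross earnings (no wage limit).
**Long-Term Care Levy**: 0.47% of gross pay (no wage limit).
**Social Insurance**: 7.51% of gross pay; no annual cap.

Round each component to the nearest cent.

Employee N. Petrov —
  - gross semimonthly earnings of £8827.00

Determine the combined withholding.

Income Tax: taxable = £8827.00
  £810.00 + 23.1% × (£8827.00 − £6000.00) = £810.00 + 23.1% × £2827.00 = £1463.04
Disability Insurance: 5.8% × £8827.00 = £511.97
Long-Term Care Levy: 0.47% × £8827.00 = £41.49
Social Insurance: 7.51% × £8827.00 = £662.91
Total: £1463.04 + £511.97 + £41.49 + £662.91 = £2679.41

£2679.41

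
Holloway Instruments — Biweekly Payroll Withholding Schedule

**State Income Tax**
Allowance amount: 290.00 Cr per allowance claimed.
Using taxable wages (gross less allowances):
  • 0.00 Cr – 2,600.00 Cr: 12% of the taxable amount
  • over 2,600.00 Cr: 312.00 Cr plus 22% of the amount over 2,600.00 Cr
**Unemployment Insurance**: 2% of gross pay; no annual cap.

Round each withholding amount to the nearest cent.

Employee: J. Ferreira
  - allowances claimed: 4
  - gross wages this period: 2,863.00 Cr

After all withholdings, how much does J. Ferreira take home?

2,601.38 Cr

State Income Tax: taxable = 2,863.00 Cr − 4×290.00 Cr = 1,703.00 Cr
  12% × 1,703.00 Cr = 204.36 Cr
Unemployment Insurance: 2% × 2,863.00 Cr = 57.26 Cr
Total withheld: 204.36 Cr + 57.26 Cr = 261.62 Cr
Net pay: 2,863.00 Cr − 261.62 Cr = 2,601.38 Cr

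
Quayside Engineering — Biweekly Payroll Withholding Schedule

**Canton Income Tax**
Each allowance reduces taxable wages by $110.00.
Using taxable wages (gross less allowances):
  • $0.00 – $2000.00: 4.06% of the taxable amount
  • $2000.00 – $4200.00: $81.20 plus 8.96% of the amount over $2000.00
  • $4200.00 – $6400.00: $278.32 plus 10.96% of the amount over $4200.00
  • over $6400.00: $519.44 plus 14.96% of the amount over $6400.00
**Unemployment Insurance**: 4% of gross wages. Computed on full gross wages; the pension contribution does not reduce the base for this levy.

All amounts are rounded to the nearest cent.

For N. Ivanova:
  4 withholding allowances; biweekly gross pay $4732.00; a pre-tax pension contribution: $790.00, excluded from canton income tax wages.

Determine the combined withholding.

$405.06

Canton Income Tax: taxable = $4732.00 − $790.00 − 4×$110.00 = $3502.00
  $81.20 + 8.96% × ($3502.00 − $2000.00) = $81.20 + 8.96% × $1502.00 = $215.78
Unemployment Insurance: 4% × $4732.00 = $189.28
Total: $215.78 + $189.28 = $405.06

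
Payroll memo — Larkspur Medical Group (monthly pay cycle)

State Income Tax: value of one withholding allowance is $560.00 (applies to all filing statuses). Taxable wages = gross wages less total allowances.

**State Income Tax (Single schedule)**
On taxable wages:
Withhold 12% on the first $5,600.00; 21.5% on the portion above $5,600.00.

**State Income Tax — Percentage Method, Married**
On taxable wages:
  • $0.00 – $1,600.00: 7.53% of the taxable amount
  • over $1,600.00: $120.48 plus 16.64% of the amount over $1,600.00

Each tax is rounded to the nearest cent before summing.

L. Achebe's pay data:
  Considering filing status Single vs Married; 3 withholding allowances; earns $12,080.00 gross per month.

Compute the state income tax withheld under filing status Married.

$1,584.80

State Income Tax (Married): taxable = $12,080.00 − 3×$560.00 = $10,400.00
  $120.48 + 16.64% × ($10,400.00 − $1,600.00) = $120.48 + 16.64% × $8,800.00 = $1,584.80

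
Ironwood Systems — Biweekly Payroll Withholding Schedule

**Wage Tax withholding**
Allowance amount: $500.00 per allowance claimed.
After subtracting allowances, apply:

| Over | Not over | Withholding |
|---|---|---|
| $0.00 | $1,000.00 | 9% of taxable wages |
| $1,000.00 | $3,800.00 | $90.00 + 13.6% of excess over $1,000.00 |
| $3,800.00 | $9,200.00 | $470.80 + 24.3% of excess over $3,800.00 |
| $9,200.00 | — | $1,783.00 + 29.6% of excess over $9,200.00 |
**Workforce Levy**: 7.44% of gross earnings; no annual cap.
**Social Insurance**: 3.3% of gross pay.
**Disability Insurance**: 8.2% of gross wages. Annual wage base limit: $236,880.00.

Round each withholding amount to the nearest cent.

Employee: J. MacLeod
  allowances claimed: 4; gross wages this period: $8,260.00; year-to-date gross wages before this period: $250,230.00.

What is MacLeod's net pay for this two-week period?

$6,304.30

Wage Tax: taxable = $8,260.00 − 4×$500.00 = $6,260.00
  $470.80 + 24.3% × ($6,260.00 − $3,800.00) = $470.80 + 24.3% × $2,460.00 = $1,068.58
Workforce Levy: 7.44% × $8,260.00 = $614.54
Social Insurance: 3.3% × $8,260.00 = $272.58
Disability Insurance: YTD $250,230.00 ≥ cap $236,880.00 → $0.00
Total withheld: $1,068.58 + $614.54 + $272.58 + $0.00 = $1,955.70
Net pay: $8,260.00 − $1,955.70 = $6,304.30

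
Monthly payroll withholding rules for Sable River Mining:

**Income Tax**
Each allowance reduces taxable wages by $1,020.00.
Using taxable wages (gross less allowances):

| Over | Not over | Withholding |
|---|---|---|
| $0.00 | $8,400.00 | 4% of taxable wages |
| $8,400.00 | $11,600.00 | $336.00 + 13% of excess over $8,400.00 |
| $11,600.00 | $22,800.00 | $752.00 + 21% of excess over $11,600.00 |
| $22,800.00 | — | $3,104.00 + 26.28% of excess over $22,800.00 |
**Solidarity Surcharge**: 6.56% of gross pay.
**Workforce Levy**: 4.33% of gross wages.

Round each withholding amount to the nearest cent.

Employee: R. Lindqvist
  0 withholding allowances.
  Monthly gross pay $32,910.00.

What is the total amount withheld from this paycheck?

Income Tax: taxable = $32,910.00
  $3,104.00 + 26.28% × ($32,910.00 − $22,800.00) = $3,104.00 + 26.28% × $10,110.00 = $5,760.91
Solidarity Surcharge: 6.56% × $32,910.00 = $2,158.90
Workforce Levy: 4.33% × $32,910.00 = $1,425.00
Total: $5,760.91 + $2,158.90 + $1,425.00 = $9,344.81

$9,344.81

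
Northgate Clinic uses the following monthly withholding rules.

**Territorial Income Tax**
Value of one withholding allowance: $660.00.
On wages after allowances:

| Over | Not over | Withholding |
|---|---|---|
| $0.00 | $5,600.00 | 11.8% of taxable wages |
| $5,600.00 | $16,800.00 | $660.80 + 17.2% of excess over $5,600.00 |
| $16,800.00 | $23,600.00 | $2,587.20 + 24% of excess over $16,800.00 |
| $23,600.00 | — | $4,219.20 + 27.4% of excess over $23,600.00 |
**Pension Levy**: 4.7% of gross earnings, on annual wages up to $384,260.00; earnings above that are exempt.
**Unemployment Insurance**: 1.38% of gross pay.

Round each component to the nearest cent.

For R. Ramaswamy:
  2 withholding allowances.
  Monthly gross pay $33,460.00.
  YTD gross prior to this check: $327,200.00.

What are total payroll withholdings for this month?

Territorial Income Tax: taxable = $33,460.00 − 2×$660.00 = $32,140.00
  $4,219.20 + 27.4% × ($32,140.00 − $23,600.00) = $4,219.20 + 27.4% × $8,540.00 = $6,559.16
Pension Levy: 4.7% × $33,460.00 = $1,572.62
Unemployment Insurance: 1.38% × $33,460.00 = $461.75
Total: $6,559.16 + $1,572.62 + $461.75 = $8,593.53

$8,593.53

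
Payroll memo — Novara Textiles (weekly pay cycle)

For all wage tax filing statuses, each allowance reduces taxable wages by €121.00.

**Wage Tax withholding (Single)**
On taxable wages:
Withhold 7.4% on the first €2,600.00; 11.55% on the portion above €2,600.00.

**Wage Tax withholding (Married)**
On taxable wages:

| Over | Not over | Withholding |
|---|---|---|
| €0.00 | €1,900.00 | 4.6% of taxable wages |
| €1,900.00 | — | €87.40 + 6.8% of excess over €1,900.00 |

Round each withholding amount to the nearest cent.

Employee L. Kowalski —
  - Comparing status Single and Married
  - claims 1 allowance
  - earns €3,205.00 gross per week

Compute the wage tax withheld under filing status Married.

€167.91

Wage Tax (Married): taxable = €3,205.00 − 1×€121.00 = €3,084.00
  €87.40 + 6.8% × (€3,084.00 − €1,900.00) = €87.40 + 6.8% × €1,184.00 = €167.91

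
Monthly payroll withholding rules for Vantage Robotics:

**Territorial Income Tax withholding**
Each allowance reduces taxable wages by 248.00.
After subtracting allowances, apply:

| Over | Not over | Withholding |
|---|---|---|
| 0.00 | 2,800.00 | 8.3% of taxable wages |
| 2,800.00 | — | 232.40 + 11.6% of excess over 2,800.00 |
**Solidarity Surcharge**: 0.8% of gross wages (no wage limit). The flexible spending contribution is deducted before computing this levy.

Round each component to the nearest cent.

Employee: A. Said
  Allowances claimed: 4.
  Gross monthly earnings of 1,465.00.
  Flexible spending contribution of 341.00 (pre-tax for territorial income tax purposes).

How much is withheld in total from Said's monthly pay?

Territorial Income Tax: taxable = 1,465.00 − 341.00 − 4×248.00 = 132.00
  8.3% × 132.00 = 10.96
Solidarity Surcharge: 0.8% × 1,124.00 = 8.99
Total: 10.96 + 8.99 = 19.95

19.95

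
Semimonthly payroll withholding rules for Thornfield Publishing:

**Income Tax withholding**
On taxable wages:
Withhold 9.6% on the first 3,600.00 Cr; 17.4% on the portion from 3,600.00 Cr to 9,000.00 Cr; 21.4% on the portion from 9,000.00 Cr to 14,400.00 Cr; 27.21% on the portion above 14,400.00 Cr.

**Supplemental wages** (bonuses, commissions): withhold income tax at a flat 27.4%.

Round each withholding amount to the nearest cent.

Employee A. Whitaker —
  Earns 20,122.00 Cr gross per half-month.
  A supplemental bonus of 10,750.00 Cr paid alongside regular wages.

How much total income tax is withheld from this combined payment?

6,943.26 Cr

Income Tax: taxable = 20,122.00 Cr
  2,440.80 Cr + 27.21% × (20,122.00 Cr − 14,400.00 Cr) = 2,440.80 Cr + 27.21% × 5,722.00 Cr = 3,997.76 Cr
Supplemental (27.4% flat on bonus): 27.4% × 10,750.00 Cr = 2,945.50 Cr
Total income tax: 3,997.76 Cr + 2,945.50 Cr = 6,943.26 Cr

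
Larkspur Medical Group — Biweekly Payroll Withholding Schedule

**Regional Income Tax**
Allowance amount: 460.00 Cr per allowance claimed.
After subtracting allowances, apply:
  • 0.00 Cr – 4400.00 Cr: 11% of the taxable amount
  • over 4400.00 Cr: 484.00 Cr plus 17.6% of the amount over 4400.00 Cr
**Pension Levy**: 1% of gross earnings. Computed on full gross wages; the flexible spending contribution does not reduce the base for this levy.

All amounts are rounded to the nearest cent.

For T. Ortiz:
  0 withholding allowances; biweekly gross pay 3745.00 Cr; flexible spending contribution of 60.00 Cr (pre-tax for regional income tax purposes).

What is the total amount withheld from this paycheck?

Regional Income Tax: taxable = 3745.00 Cr − 60.00 Cr = 3685.00 Cr
  11% × 3685.00 Cr = 405.35 Cr
Pension Levy: 1% × 3745.00 Cr = 37.45 Cr
Total: 405.35 Cr + 37.45 Cr = 442.80 Cr

442.80 Cr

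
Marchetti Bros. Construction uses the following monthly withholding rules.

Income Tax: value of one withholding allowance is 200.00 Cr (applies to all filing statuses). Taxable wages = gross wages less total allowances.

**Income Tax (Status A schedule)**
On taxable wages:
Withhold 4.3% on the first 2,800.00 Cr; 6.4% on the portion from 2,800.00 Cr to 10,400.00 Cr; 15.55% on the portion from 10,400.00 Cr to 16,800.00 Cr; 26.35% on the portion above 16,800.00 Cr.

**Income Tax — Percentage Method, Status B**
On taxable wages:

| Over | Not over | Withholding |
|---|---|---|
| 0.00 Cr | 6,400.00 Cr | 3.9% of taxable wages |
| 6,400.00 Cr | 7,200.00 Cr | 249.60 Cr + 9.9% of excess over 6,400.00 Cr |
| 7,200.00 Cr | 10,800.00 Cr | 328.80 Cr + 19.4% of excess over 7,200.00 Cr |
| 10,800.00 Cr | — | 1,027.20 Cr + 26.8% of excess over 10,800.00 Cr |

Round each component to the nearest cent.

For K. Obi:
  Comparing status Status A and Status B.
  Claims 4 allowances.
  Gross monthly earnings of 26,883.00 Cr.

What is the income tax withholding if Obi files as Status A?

4,048.07 Cr

Income Tax (Status A): taxable = 26,883.00 Cr − 4×200.00 Cr = 26,083.00 Cr
  1,602.00 Cr + 26.35% × (26,083.00 Cr − 16,800.00 Cr) = 1,602.00 Cr + 26.35% × 9,283.00 Cr = 4,048.07 Cr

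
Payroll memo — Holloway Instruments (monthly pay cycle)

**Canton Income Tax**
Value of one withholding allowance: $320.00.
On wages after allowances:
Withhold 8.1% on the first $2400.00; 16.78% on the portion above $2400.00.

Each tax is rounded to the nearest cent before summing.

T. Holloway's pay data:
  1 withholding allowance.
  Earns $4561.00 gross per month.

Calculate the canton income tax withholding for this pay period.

Canton Income Tax: taxable = $4561.00 − 1×$320.00 = $4241.00
  $194.40 + 16.78% × ($4241.00 − $2400.00) = $194.40 + 16.78% × $1841.00 = $503.32

$503.32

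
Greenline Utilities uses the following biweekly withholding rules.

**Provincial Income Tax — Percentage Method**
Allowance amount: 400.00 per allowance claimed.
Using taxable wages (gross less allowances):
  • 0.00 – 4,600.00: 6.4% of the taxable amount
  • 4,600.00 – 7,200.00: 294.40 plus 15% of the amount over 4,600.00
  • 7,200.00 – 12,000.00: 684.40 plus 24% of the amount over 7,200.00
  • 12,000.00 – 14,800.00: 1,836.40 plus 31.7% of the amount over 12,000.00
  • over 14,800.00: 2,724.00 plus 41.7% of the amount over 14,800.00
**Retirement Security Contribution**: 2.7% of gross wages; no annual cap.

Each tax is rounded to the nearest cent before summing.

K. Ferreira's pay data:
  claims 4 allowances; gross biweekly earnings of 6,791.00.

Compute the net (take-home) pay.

Provincial Income Tax: taxable = 6,791.00 − 4×400.00 = 5,191.00
  294.40 + 15% × (5,191.00 − 4,600.00) = 294.40 + 15% × 591.00 = 383.05
Retirement Security Contribution: 2.7% × 6,791.00 = 183.36
Total withheld: 383.05 + 183.36 = 566.41
Net pay: 6,791.00 − 566.41 = 6,224.59

6,224.59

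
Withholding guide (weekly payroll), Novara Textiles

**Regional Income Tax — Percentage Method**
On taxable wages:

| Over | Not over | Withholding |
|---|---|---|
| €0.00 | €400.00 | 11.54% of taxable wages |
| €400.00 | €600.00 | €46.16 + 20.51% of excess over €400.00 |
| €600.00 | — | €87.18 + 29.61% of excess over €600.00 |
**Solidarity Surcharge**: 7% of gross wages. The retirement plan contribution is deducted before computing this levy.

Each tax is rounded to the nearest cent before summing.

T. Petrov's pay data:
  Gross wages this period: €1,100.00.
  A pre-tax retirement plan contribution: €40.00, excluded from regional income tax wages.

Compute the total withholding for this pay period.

€297.59

Regional Income Tax: taxable = €1,100.00 − €40.00 = €1,060.00
  €87.18 + 29.61% × (€1,060.00 − €600.00) = €87.18 + 29.61% × €460.00 = €223.39
Solidarity Surcharge: 7% × €1,060.00 = €74.20
Total: €223.39 + €74.20 = €297.59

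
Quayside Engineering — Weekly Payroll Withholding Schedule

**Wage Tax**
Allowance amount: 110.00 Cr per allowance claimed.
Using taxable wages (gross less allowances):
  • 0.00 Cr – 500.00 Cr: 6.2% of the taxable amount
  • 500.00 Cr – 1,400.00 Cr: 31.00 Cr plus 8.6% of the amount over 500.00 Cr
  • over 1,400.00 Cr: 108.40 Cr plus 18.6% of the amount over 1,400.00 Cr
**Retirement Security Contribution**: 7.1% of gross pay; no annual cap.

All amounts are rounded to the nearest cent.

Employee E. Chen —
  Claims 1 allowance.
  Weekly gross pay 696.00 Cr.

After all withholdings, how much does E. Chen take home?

Wage Tax: taxable = 696.00 Cr − 1×110.00 Cr = 586.00 Cr
  31.00 Cr + 8.6% × (586.00 Cr − 500.00 Cr) = 31.00 Cr + 8.6% × 86.00 Cr = 38.40 Cr
Retirement Security Contribution: 7.1% × 696.00 Cr = 49.42 Cr
Total withheld: 38.40 Cr + 49.42 Cr = 87.82 Cr
Net pay: 696.00 Cr − 87.82 Cr = 608.18 Cr

608.18 Cr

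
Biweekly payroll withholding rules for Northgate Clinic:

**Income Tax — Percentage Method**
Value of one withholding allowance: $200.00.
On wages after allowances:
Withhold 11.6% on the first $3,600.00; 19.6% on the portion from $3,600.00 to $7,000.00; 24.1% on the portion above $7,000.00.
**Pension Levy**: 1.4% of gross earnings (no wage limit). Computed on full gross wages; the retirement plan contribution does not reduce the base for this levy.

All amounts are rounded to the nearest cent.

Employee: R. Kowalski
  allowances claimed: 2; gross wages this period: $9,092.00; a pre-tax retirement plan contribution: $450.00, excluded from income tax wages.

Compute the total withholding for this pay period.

Income Tax: taxable = $9,092.00 − $450.00 − 2×$200.00 = $8,242.00
  $1,084.00 + 24.1% × ($8,242.00 − $7,000.00) = $1,084.00 + 24.1% × $1,242.00 = $1,383.32
Pension Levy: 1.4% × $9,092.00 = $127.29
Total: $1,383.32 + $127.29 = $1,510.61

$1,510.61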